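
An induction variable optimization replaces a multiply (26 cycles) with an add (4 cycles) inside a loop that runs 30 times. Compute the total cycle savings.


Per-iteration saving = 26 - 4 = 22
Total saved = 30 * 22 = 660

660


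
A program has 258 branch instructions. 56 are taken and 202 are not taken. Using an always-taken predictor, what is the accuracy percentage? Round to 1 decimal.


Predictor: always-taken
Correct predictions = 56
Accuracy = 56 / 258 * 100 = 21.7%

21.7


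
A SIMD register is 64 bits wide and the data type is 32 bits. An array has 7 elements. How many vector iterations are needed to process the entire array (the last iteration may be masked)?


Width = 64 / 32 = 2 elements per vector op
Iterations = ceil(7 / 2) = 4

4


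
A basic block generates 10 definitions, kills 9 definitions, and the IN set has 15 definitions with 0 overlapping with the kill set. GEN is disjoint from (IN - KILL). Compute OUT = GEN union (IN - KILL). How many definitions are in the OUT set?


IN - KILL: 15 - 0 = 15 surviving definitions
OUT = GEN + surviving = 10 + 15 = 25

25


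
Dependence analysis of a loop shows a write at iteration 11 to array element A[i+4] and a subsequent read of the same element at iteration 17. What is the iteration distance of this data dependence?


Distance = read iteration - write iteration
= 17 - 11 = 6

6


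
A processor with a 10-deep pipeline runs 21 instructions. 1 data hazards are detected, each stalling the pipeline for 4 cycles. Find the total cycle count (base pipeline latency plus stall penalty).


Base cycles = 10 + 21 - 1 = 30
Total stalls = 1 * 4 = 4
Total = 30 + 4 = 34

34


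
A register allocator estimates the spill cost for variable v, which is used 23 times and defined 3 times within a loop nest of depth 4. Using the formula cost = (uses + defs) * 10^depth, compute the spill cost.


uses + defs = 23 + 3 = 26
10^4 = 10000
Spill cost = 26 * 10000 = 260000

260000


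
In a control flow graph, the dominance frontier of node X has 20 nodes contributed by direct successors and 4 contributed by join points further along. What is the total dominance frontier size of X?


DF(X) = direct successor contributions + join point contributions
= 20 + 4 = 24

24


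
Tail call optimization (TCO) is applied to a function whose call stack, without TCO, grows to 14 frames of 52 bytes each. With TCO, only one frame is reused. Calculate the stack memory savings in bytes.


Without TCO: 14 * 52 = 728 bytes
With TCO: reuse 1 frame = 52 bytes
Savings = 728 - 52 = 676

676


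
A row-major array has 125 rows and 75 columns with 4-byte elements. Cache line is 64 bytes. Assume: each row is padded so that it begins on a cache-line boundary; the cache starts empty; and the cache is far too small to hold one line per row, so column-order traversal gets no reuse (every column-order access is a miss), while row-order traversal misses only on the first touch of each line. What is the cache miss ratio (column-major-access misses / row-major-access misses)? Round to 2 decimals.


Each row occupies 75 * 4 = 300 bytes and starts on a line boundary, so it spans ceil(300 / 64) = 5 cache lines.
Row-major traversal misses (one per line touched): 125 * ceil(75 * 4 / 64) = 625
Column-major traversal misses (no reuse, every access misses): 125 * 75 = 9375
Ratio = 9375 / 625 = 15.0

15.0


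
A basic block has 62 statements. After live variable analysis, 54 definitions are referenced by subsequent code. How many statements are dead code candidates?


Dead code = total statements - live definitions
= 62 - 54 = 8

8


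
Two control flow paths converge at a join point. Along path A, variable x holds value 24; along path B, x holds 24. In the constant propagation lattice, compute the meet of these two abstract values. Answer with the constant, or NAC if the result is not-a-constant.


Meet operation: if both paths give the same constant, result is that constant; if they differ, result is NAC (not-a-constant).
Path A: 24, Path B: 24 -> equal
Result: constant -> 24

24


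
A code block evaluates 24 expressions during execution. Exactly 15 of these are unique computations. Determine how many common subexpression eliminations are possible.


CSE count = total expressions - unique expressions
= 24 - 15 = 9

9


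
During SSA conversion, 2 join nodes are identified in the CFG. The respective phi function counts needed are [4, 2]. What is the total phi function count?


Total phi functions = sum of phi functions at each join node
= 4 + 2 = 6

6


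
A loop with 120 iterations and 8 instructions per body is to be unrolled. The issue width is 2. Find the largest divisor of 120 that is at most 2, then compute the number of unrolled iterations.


Largest divisor of 120 <= 2 is 2
New iterations = 120 / 2 = 60

60


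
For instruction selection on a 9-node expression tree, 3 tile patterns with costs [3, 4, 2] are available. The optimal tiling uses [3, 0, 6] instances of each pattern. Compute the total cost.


Total cost = sum(count_i * cost_i)
= 3*3 + 0*4 + 6*2
= 21

21


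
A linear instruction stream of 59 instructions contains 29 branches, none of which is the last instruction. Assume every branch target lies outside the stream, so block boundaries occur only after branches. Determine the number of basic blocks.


With no in-sequence branch targets, the leaders are the first instruction plus the instruction after each branch.
Number of basic blocks = branches + 1
= 29 + 1 = 30

30


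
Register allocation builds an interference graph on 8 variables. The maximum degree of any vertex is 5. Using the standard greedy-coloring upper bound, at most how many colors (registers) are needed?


Greedy coloring never needs more than (max_degree + 1) colors: when coloring a vertex, at most max_degree neighbors are already colored.
Upper bound = 5 + 1 = 6

6


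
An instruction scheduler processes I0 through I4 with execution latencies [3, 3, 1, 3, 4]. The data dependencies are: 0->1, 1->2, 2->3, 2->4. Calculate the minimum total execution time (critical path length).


Compute longest path through dependency graph: dist(Ik) = max over predecessors of dist + latency(Ik).
dist(I0) = latency 3 = 3
dist(I1) = dist(I0) + 3 = 3 + 3 = 6
dist(I2) = dist(I1) + 1 = 6 + 1 = 7
dist(I3) = dist(I2) + 3 = 7 + 3 = 10
dist(I4) = dist(I2) + 4 = 7 + 4 = 11
Critical path = max dist = 11

11


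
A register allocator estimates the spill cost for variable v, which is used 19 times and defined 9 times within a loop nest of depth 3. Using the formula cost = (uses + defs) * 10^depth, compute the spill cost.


uses + defs = 19 + 9 = 28
10^3 = 1000
Spill cost = 28 * 1000 = 28000

28000


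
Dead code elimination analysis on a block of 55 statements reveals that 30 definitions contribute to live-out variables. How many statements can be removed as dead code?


Dead code = total statements - live definitions
= 55 - 30 = 25

25


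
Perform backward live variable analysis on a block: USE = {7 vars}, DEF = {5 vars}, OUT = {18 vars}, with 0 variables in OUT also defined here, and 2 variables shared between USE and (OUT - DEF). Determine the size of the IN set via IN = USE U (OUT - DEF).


OUT - DEF: 18 - 0 = 18
|IN| = |USE| + |OUT - DEF| - |USE ∩ (OUT - DEF)| = 7 + 18 - 2 = 23

23


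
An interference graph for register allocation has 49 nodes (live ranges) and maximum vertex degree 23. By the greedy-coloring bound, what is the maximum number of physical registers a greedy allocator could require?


Greedy coloring never needs more than (max_degree + 1) colors: when coloring a vertex, at most max_degree neighbors are already colored.
Upper bound = 23 + 1 = 24

24


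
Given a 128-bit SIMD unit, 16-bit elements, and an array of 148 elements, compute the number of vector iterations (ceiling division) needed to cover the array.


Width = 128 / 16 = 8 elements per vector op
Iterations = ceil(148 / 8) = 19

19


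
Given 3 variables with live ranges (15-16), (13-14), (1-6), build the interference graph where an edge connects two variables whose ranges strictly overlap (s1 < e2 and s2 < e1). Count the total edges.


Check all pairs for overlapping intervals.
Two intervals (s1,e1) and (s2,e2) overlap if s1 < e2 and s2 < e1.
v0 (15-16) vs v1..v2: overlaps none -> 0
v1 (13-14) vs v2: overlaps none -> 0
Total overlapping pairs = 0 + 0 = 0

0


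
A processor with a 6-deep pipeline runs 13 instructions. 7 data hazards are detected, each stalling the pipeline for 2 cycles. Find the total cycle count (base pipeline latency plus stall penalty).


Base cycles = 6 + 13 - 1 = 18
Total stalls = 7 * 2 = 14
Total = 18 + 14 = 32

32


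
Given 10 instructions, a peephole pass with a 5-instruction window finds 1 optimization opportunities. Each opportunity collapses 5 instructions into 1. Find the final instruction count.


Each match removes 4 instructions.
Total removed = 1 * 4 = 4
Remaining = 10 - 4 = 6

6


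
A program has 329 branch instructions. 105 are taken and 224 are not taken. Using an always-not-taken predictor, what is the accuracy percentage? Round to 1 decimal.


Predictor: always-not-taken
Correct predictions = 224
Accuracy = 224 / 329 * 100 = 68.1%

68.1


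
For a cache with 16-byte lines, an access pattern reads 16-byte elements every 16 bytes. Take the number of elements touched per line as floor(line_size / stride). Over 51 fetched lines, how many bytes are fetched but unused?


Elements per line = floor(16 / 16) = 1
Bytes used per line = 1 * 16 = 16
Wasted per line = 16 - 16 = 0
Total wasted = 0 * 51 = 0

0


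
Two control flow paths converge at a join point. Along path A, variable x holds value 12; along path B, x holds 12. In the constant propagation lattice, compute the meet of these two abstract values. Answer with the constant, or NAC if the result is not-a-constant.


Meet operation: if both paths give the same constant, result is that constant; if they differ, result is NAC (not-a-constant).
Path A: 12, Path B: 12 -> equal
Result: constant -> 12

12


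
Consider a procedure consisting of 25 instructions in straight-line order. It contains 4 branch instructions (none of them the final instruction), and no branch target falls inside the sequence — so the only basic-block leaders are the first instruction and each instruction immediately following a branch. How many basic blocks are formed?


With no in-sequence branch targets, the leaders are the first instruction plus the instruction after each branch.
Number of basic blocks = branches + 1
= 4 + 1 = 5

5


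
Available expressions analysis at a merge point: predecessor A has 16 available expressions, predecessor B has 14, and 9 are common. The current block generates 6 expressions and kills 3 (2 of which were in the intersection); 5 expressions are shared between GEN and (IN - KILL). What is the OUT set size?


IN = intersection of predecessors = 9
IN - KILL = 9 - 2 = 7
|OUT| = |GEN| + |IN - KILL| - |GEN ∩ (IN - KILL)| = 6 + 7 - 5 = 8

8


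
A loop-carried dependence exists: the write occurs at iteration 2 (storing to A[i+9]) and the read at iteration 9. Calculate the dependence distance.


Distance = read iteration - write iteration
= 9 - 2 = 7

7


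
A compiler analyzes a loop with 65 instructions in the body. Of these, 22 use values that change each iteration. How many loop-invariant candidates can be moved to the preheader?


Invariant candidates = total - loop-dependent
= 65 - 22 = 43

43


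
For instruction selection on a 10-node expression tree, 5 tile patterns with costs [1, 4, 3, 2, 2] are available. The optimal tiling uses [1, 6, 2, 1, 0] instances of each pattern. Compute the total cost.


Total cost = sum(count_i * cost_i)
= 1*1 + 6*4 + 2*3 + 1*2 + 0*2
= 33

33


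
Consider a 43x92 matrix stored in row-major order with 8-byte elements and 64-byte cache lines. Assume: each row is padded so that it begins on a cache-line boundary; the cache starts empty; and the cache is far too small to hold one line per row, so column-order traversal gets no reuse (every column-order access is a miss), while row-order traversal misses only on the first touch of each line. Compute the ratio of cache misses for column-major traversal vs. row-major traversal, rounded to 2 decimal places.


Each row occupies 92 * 8 = 736 bytes and starts on a line boundary, so it spans ceil(736 / 64) = 12 cache lines.
Row-major traversal misses (one per line touched): 43 * ceil(92 * 8 / 64) = 516
Column-major traversal misses (no reuse, every access misses): 43 * 92 = 3956
Ratio = 3956 / 516 = 7.67

7.67


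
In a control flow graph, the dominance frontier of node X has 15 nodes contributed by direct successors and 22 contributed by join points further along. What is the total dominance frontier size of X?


DF(X) = direct successor contributions + join point contributions
= 15 + 22 = 37

37


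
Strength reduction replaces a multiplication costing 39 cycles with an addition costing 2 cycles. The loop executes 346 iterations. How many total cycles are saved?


Per-iteration saving = 39 - 2 = 37
Total saved = 346 * 37 = 12802

12802


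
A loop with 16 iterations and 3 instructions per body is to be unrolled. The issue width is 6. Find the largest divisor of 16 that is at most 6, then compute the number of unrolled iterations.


Largest divisor of 16 <= 6 is 4
New iterations = 16 / 4 = 4

4


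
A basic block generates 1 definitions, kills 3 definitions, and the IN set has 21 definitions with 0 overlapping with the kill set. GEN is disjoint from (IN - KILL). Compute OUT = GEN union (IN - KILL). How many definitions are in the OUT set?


IN - KILL: 21 - 0 = 21 surviving definitions
OUT = GEN + surviving = 1 + 21 = 22

22


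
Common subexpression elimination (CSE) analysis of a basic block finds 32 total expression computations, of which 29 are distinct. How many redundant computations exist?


CSE count = total expressions - unique expressions
= 32 - 29 = 3

3


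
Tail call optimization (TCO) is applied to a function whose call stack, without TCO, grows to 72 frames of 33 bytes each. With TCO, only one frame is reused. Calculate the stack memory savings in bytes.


Without TCO: 72 * 33 = 2376 bytes
With TCO: reuse 1 frame = 33 bytes
Savings = 2376 - 33 = 2343

2343


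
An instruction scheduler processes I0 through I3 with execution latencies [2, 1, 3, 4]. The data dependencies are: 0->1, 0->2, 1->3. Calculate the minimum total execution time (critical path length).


Compute longest path through dependency graph: dist(Ik) = max over predecessors of dist + latency(Ik).
dist(I0) = latency 2 = 2
dist(I1) = dist(I0) + 1 = 2 + 1 = 3
dist(I2) = dist(I0) + 3 = 2 + 3 = 5
dist(I3) = dist(I1) + 4 = 3 + 4 = 7
Critical path = max dist = 7

7


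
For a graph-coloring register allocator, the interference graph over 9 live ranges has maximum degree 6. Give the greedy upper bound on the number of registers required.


Greedy coloring never needs more than (max_degree + 1) colors: when coloring a vertex, at most max_degree neighbors are already colored.
Upper bound = 6 + 1 = 7

7


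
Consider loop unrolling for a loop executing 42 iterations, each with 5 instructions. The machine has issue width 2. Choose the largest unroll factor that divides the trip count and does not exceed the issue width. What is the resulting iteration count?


Largest divisor of 42 <= 2 is 2
New iterations = 42 / 2 = 21

21


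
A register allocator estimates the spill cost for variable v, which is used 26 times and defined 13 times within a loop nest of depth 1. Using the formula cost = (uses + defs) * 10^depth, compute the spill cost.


uses + defs = 26 + 13 = 39
10^1 = 10
Spill cost = 39 * 10 = 390

390


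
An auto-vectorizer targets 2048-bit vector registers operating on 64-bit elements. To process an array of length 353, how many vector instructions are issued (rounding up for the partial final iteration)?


Width = 2048 / 64 = 32 elements per vector op
Iterations = ceil(353 / 32) = 12

12


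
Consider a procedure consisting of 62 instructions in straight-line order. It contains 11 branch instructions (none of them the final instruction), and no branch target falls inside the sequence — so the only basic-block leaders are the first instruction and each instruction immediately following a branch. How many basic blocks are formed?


With no in-sequence branch targets, the leaders are the first instruction plus the instruction after each branch.
Number of basic blocks = branches + 1
= 11 + 1 = 12

12


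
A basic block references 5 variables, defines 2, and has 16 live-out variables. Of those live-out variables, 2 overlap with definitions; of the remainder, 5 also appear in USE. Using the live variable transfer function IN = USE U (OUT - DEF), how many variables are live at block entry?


OUT - DEF: 16 - 2 = 14
|IN| = |USE| + |OUT - DEF| - |USE ∩ (OUT - DEF)| = 5 + 14 - 5 = 14

14


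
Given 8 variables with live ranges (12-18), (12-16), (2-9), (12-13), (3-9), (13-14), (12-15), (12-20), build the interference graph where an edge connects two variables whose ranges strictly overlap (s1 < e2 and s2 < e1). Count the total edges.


Check all pairs for overlapping intervals.
Two intervals (s1,e1) and (s2,e2) overlap if s1 < e2 and s2 < e1.
v0 (12-18) vs v1..v7: overlaps v1, v3, v5, v6, v7 -> 5
v1 (12-16) vs v2..v7: overlaps v3, v5, v6, v7 -> 4
v2 (2-9) vs v3..v7: overlaps v4 -> 1
v3 (12-13) vs v4..v7: overlaps v6, v7 -> 2
v4 (3-9) vs v5..v7: overlaps none -> 0
v5 (13-14) vs v6..v7: overlaps v6, v7 -> 2
v6 (12-15) vs v7: overlaps v7 -> 1
Total overlapping pairs = 5 + 4 + 1 + 2 + 0 + 2 + 1 = 15

15


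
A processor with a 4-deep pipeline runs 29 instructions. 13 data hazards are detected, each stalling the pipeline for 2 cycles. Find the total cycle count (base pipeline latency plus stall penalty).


Base cycles = 4 + 29 - 1 = 32
Total stalls = 13 * 2 = 26
Total = 32 + 26 = 58

58


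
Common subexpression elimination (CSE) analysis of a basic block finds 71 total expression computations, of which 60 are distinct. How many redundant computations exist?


CSE count = total expressions - unique expressions
= 71 - 60 = 11

11


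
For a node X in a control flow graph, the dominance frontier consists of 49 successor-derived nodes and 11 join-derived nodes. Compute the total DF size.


DF(X) = direct successor contributions + join point contributions
= 49 + 11 = 60

60


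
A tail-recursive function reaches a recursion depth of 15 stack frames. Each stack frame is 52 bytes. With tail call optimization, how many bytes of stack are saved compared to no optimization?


Without TCO: 15 * 52 = 780 bytes
With TCO: reuse 1 frame = 52 bytes
Savings = 780 - 52 = 728

728


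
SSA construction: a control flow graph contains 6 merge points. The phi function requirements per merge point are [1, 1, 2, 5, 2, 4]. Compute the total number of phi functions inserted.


Total phi functions = sum of phi functions at each join node
= 1 + 1 + 2 + 5 + 2 + 4 = 15

15


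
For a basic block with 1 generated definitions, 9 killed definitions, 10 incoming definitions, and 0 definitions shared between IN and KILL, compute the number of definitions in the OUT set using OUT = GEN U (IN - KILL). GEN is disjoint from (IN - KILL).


IN - KILL: 10 - 0 = 10 surviving definitions
OUT = GEN + surviving = 1 + 10 = 11

11


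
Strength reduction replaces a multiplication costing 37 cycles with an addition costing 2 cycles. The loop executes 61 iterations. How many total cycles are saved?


Per-iteration saving = 37 - 2 = 35
Total saved = 61 * 35 = 2135

2135


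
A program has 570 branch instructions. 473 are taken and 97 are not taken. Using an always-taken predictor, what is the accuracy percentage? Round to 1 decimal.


Predictor: always-taken
Correct predictions = 473
Accuracy = 473 / 570 * 100 = 83.0%

83.0


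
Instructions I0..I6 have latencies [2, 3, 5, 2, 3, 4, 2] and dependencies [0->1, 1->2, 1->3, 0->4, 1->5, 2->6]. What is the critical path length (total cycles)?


Compute longest path through dependency graph: dist(Ik) = max over predecessors of dist + latency(Ik).
dist(I0) = latency 2 = 2
dist(I1) = dist(I0) + 3 = 2 + 3 = 5
dist(I2) = dist(I1) + 5 = 5 + 5 = 10
dist(I3) = dist(I1) + 2 = 5 + 2 = 7
dist(I4) = dist(I0) + 3 = 2 + 3 = 5
dist(I5) = dist(I1) + 4 = 5 + 4 = 9
dist(I6) = dist(I2) + 2 = 10 + 2 = 12
Critical path = max dist = 12

12


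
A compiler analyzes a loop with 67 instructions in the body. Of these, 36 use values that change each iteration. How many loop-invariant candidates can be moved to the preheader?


Invariant candidates = total - loop-dependent
= 67 - 36 = 31

31


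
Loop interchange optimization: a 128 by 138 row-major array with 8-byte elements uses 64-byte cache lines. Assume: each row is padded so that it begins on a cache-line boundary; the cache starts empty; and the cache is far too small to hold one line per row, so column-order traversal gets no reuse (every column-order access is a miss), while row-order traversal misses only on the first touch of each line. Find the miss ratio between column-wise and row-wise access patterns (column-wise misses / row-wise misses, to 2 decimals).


Each row occupies 138 * 8 = 1104 bytes and starts on a line boundary, so it spans ceil(1104 / 64) = 18 cache lines.
Row-major traversal misses (one per line touched): 128 * ceil(138 * 8 / 64) = 2304
Column-major traversal misses (no reuse, every access misses): 128 * 138 = 17664
Ratio = 17664 / 2304 = 7.67

7.67


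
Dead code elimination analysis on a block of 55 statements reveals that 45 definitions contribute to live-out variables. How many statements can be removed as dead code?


Dead code = total statements - live definitions
= 55 - 45 = 10

10


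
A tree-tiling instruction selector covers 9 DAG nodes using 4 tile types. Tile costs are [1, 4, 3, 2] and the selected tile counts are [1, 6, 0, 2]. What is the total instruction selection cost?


Total cost = sum(count_i * cost_i)
= 1*1 + 6*4 + 0*3 + 2*2
= 29

29


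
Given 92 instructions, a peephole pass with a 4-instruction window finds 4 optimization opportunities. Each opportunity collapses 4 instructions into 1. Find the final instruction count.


Each match removes 3 instructions.
Total removed = 4 * 3 = 12
Remaining = 92 - 12 = 80

80


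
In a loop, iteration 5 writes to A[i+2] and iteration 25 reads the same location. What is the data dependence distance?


Distance = read iteration - write iteration
= 25 - 5 = 20

20


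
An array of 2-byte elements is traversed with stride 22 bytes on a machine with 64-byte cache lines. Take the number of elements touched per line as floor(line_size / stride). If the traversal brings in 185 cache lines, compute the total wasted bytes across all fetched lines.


Elements per line = floor(64 / 22) = 2
Bytes used per line = 2 * 2 = 4
Wasted per line = 64 - 4 = 60
Total wasted = 60 * 185 = 11100

11100


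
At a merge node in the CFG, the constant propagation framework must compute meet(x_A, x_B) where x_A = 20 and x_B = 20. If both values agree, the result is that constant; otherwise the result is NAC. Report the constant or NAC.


Meet operation: if both paths give the same constant, result is that constant; if they differ, result is NAC (not-a-constant).
Path A: 20, Path B: 20 -> equal
Result: constant -> 20

20


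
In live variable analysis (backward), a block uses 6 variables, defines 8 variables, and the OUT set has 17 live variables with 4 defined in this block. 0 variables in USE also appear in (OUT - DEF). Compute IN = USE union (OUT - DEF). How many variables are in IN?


OUT - DEF: 17 - 4 = 13
|IN| = |USE| + |OUT - DEF| - |USE ∩ (OUT - DEF)| = 6 + 13 - 0 = 19

19


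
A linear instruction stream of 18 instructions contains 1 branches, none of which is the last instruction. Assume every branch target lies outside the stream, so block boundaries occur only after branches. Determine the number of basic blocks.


With no in-sequence branch targets, the leaders are the first instruction plus the instruction after each branch.
Number of basic blocks = branches + 1
= 1 + 1 = 2

2


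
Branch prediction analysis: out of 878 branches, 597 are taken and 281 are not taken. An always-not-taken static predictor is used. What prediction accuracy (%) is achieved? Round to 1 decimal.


Predictor: always-not-taken
Correct predictions = 281
Accuracy = 281 / 878 * 100 = 32.0%

32.0


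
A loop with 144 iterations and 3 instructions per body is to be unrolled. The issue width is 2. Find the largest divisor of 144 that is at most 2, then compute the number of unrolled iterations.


Largest divisor of 144 <= 2 is 2
New iterations = 144 / 2 = 72

72


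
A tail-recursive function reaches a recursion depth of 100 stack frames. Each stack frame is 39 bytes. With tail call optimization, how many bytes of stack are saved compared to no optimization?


Without TCO: 100 * 39 = 3900 bytes
With TCO: reuse 1 frame = 39 bytes
Savings = 3900 - 39 = 3861

3861


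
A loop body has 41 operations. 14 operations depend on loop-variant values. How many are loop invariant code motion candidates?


Invariant candidates = total - loop-dependent
= 41 - 14 = 27

27


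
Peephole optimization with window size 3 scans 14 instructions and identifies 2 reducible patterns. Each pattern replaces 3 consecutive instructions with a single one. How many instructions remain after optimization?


Each match removes 2 instructions.
Total removed = 2 * 2 = 4
Remaining = 14 - 4 = 10

10


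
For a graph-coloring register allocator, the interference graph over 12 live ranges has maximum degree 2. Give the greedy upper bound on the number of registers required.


Greedy coloring never needs more than (max_degree + 1) colors: when coloring a vertex, at most max_degree neighbors are already colored.
Upper bound = 2 + 1 = 3

3


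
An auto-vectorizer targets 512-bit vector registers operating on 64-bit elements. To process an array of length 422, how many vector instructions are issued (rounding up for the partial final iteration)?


Width = 512 / 64 = 8 elements per vector op
Iterations = ceil(422 / 8) = 53

53


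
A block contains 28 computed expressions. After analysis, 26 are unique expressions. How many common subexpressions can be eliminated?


CSE count = total expressions - unique expressions
= 28 - 26 = 2

2


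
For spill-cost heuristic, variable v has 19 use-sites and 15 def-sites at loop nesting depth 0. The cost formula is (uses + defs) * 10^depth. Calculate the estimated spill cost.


uses + defs = 19 + 15 = 34
10^0 = 1
Spill cost = 34 * 1 = 34

34


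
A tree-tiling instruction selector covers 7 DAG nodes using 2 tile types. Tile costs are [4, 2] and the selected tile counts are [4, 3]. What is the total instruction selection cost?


Total cost = sum(count_i * cost_i)
= 4*4 + 3*2
= 22

22


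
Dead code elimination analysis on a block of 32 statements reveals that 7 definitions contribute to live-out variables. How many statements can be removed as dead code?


Dead code = total statements - live definitions
= 32 - 7 = 25

25


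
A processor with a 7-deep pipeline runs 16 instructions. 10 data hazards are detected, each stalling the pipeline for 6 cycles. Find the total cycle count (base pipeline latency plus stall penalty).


Base cycles = 7 + 16 - 1 = 22
Total stalls = 10 * 6 = 60
Total = 22 + 60 = 82

82


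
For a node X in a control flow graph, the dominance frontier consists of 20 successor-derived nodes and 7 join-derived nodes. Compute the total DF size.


DF(X) = direct successor contributions + join point contributions
= 20 + 7 = 27

27


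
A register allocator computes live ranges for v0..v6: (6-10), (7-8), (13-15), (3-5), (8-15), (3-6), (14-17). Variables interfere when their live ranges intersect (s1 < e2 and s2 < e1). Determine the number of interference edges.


Check all pairs for overlapping intervals.
Two intervals (s1,e1) and (s2,e2) overlap if s1 < e2 and s2 < e1.
v0 (6-10) vs v1..v6: overlaps v1, v4 -> 2
v1 (7-8) vs v2..v6: overlaps none -> 0
v2 (13-15) vs v3..v6: overlaps v4, v6 -> 2
v3 (3-5) vs v4..v6: overlaps v5 -> 1
v4 (8-15) vs v5..v6: overlaps v6 -> 1
v5 (3-6) vs v6: overlaps none -> 0
Total overlapping pairs = 2 + 0 + 2 + 1 + 1 + 0 = 6

6


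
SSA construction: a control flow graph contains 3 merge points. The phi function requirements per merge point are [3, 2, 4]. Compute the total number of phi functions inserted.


Total phi functions = sum of phi functions at each join node
= 3 + 2 + 4 = 9

9


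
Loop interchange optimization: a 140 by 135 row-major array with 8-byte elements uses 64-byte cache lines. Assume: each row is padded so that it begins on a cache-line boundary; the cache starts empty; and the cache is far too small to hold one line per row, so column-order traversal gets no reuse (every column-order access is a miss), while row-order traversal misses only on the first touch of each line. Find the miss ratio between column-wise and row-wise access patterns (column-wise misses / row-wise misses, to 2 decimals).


Each row occupies 135 * 8 = 1080 bytes and starts on a line boundary, so it spans ceil(1080 / 64) = 17 cache lines.
Row-major traversal misses (one per line touched): 140 * ceil(135 * 8 / 64) = 2380
Column-major traversal misses (no reuse, every access misses): 140 * 135 = 18900
Ratio = 18900 / 2380 = 7.94

7.94


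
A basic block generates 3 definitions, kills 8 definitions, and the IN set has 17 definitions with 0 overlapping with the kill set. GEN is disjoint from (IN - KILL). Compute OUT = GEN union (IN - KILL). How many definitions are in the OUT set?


IN - KILL: 17 - 0 = 17 surviving definitions
OUT = GEN + surviving = 3 + 17 = 20

20


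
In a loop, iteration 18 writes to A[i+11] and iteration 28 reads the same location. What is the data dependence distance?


Distance = read iteration - write iteration
= 28 - 18 = 10

10


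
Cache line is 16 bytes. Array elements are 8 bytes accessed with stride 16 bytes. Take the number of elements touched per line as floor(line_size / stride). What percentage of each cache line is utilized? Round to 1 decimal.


Elements per cache line = floor(16 / 16) = 1
Bytes used = 1 * 8 = 8
Utilization = 8 / 16 * 100 = 50.0%

50.0


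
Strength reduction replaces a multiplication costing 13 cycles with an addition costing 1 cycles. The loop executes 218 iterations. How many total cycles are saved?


Per-iteration saving = 13 - 1 = 12
Total saved = 218 * 12 = 2616

2616


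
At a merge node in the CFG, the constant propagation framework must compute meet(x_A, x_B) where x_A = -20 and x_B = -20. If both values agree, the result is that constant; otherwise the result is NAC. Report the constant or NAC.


Meet operation: if both paths give the same constant, result is that constant; if they differ, result is NAC (not-a-constant).
Path A: -20, Path B: -20 -> equal
Result: constant -> -20

-20


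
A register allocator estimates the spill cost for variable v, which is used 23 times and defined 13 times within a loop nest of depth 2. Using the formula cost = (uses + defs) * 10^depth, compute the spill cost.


uses + defs = 23 + 13 = 36
10^2 = 100
Spill cost = 36 * 100 = 3600

3600


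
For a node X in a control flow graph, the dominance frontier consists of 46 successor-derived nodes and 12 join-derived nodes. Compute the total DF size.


DF(X) = direct successor contributions + join point contributions
= 46 + 12 = 58

58


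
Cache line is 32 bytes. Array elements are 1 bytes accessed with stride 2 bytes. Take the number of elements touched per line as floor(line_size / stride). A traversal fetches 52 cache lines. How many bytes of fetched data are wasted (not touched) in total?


Elements per line = floor(32 / 2) = 16
Bytes used per line = 16 * 1 = 16
Wasted per line = 32 - 16 = 16
Total wasted = 16 * 52 = 832

832


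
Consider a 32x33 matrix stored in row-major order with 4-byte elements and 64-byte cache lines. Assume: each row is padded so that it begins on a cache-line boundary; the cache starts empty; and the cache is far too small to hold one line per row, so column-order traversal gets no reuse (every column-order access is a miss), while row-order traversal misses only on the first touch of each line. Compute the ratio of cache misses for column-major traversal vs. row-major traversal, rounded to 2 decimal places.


Each row occupies 33 * 4 = 132 bytes and starts on a line boundary, so it spans ceil(132 / 64) = 3 cache lines.
Row-major traversal misses (one per line touched): 32 * ceil(33 * 4 / 64) = 96
Column-major traversal misses (no reuse, every access misses): 32 * 33 = 1056
Ratio = 1056 / 96 = 11.0

11.0


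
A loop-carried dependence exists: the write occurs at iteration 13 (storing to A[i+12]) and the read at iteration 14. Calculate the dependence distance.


Distance = read iteration - write iteration
= 14 - 13 = 1

1


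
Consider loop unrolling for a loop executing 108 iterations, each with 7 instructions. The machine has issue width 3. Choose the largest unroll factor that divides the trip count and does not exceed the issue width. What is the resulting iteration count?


Largest divisor of 108 <= 3 is 3
New iterations = 108 / 3 = 36

36


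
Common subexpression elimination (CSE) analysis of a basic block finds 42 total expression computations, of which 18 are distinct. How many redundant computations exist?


CSE count = total expressions - unique expressions
= 42 - 18 = 24

24


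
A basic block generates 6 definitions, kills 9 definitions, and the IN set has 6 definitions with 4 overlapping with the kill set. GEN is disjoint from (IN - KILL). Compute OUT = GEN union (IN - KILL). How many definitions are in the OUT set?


IN - KILL: 6 - 4 = 2 surviving definitions
OUT = GEN + surviving = 6 + 2 = 8

8


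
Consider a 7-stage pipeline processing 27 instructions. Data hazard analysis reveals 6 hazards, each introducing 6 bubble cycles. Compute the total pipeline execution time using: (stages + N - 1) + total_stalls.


Base cycles = 7 + 27 - 1 = 33
Total stalls = 6 * 6 = 36
Total = 33 + 36 = 69

69


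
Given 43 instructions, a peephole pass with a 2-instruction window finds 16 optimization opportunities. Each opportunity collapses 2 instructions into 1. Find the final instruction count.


Each match removes 1 instructions.
Total removed = 16 * 1 = 16
Remaining = 43 - 16 = 27

27


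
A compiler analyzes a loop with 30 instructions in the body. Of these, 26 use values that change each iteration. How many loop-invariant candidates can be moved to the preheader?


Invariant candidates = total - loop-dependent
= 30 - 26 = 4

4


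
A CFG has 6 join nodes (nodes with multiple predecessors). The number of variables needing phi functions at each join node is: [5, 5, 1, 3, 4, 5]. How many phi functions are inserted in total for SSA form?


Total phi functions = sum of phi functions at each join node
= 5 + 5 + 1 + 3 + 4 + 5 = 23

23


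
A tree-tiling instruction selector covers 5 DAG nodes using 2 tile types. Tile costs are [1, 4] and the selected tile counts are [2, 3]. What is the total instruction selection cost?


Total cost = sum(count_i * cost_i)
= 2*1 + 3*4
= 14

14


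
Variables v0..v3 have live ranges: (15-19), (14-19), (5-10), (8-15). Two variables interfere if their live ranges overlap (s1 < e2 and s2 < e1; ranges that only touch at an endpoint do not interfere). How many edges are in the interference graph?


Check all pairs for overlapping intervals.
Two intervals (s1,e1) and (s2,e2) overlap if s1 < e2 and s2 < e1.
v0 (15-19) vs v1..v3: overlaps v1 -> 1
v1 (14-19) vs v2..v3: overlaps v3 -> 1
v2 (5-10) vs v3: overlaps v3 -> 1
Total overlapping pairs = 1 + 1 + 1 = 3

3


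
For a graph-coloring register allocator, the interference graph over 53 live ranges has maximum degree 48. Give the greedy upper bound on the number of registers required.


Greedy coloring never needs more than (max_degree + 1) colors: when coloring a vertex, at most max_degree neighbors are already colored.
Upper bound = 48 + 1 = 49

49


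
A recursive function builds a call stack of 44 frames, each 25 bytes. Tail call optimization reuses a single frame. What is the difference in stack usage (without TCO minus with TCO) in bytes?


Without TCO: 44 * 25 = 1100 bytes
With TCO: reuse 1 frame = 25 bytes
Savings = 1100 - 25 = 1075

1075


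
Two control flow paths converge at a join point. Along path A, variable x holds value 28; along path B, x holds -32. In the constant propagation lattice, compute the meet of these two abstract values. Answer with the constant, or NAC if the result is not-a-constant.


Meet operation: if both paths give the same constant, result is that constant; if they differ, result is NAC (not-a-constant).
Path A: 28, Path B: -32 -> differ
Result: not-a-constant -> NAC

NAC


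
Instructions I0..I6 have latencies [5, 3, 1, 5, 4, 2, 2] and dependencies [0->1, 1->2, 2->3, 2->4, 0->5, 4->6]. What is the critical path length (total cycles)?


Compute longest path through dependency graph: dist(Ik) = max over predecessors of dist + latency(Ik).
dist(I0) = latency 5 = 5
dist(I1) = dist(I0) + 3 = 5 + 3 = 8
dist(I2) = dist(I1) + 1 = 8 + 1 = 9
dist(I3) = dist(I2) + 5 = 9 + 5 = 14
dist(I4) = dist(I2) + 4 = 9 + 4 = 13
dist(I5) = dist(I0) + 2 = 5 + 2 = 7
dist(I6) = dist(I4) + 2 = 13 + 2 = 15
Critical path = max dist = 15

15


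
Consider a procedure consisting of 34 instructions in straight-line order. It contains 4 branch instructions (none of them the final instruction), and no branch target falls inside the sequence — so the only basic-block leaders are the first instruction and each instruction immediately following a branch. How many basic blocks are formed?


With no in-sequence branch targets, the leaders are the first instruction plus the instruction after each branch.
Number of basic blocks = branches + 1
= 4 + 1 = 5

5


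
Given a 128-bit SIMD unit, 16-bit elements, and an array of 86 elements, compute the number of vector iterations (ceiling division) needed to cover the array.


Width = 128 / 16 = 8 elements per vector op
Iterations = ceil(86 / 8) = 11

11


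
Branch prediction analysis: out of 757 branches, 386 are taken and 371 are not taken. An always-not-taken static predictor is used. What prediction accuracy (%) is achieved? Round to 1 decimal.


Predictor: always-not-taken
Correct predictions = 371
Accuracy = 371 / 757 * 100 = 49.0%

49.0


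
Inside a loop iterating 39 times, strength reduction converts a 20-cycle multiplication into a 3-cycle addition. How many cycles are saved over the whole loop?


Per-iteration saving = 20 - 3 = 17
Total saved = 39 * 17 = 663

663


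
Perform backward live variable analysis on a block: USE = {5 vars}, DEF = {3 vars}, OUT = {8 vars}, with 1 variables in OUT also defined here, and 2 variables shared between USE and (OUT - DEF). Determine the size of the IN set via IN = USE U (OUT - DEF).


OUT - DEF: 8 - 1 = 7
|IN| = |USE| + |OUT - DEF| - |USE ∩ (OUT - DEF)| = 5 + 7 - 2 = 10

10


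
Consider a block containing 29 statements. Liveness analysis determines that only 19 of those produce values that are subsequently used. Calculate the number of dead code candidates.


Dead code = total statements - live definitions
= 29 - 19 = 10

10


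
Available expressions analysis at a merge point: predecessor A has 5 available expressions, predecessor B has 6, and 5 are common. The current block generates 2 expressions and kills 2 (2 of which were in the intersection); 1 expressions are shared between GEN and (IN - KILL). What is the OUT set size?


IN = intersection of predecessors = 5
IN - KILL = 5 - 2 = 3
|OUT| = |GEN| + |IN - KILL| - |GEN ∩ (IN - KILL)| = 2 + 3 - 1 = 4

4
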